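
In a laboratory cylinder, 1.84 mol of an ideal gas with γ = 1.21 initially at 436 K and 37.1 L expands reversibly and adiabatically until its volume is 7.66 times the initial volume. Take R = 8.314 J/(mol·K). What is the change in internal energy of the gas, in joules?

-11000 J

P₁ = nRT₁/V₁ = 1.84×8.314×436/37.1 = 180 kPa.
Adiabatic: TV^(γ−1) = const ⇒ T₂ = 436×(0.131)^0.210 = 284 K; PV^γ = const ⇒ P₂ = 15.3 kPa.
For an ideal gas ΔU = nCvΔT with Cv = R/(γ−1) = 39.6 J/(mol·K).
ΔU = 1.84×39.6×(284−436) = -11000 J.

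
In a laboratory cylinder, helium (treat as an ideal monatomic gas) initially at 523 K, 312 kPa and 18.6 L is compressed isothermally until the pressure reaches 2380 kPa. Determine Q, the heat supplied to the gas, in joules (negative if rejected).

n = P₁V₁/(RT₁) = 312×18.6/(8.314×523) = 1.33 mol.
Isothermal: T stays 523 K; PV = const ⇒ V₂ = 2.44 L, P₂ = 2380 kPa.
ΔU = 0 (ideal gas, T constant).
W = nRT ln(V₂/V₁) = 1.33×8.314×523×ln(0.131) = -11800 J.
Q = ΔU + W = -11800 J.

-11800 J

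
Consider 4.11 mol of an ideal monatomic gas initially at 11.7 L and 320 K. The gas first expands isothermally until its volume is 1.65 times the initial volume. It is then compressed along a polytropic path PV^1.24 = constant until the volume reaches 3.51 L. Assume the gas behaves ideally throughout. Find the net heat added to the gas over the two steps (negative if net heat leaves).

P₁ = nRT₁/V₁ = 4.11×8.314×320/11.7 = 935 kPa.
Step 1 — Isothermal: T stays 320 K; PV = const ⇒ V₂ = 19.3 L, P₂ = 566 kPa.
ΔU = 0 (ideal gas, T constant).
W = nRT ln(V₂/V₁) = 4.11×8.314×320×ln(1.65) = 5480 J.
Q = ΔU + W = 5480 J.
State after step 1: P = 566 kPa, V = 19.3 L, T = 320 K.
Step 2 — Polytropic n=1.24: T₂ = T₁(V₁/V₂)^(n−1) = 320×(5.50)^0.24 = 482 K; P₂ = P₁(V₁/V₂)^n = 4690 kPa.
W = (P₁V₁−P₂V₂)/(n−1) = (566×19.3−4690×3.51)/0.24 = -23000 J.
ΔU = nCvΔT = 4.11×12.5×(482−320) = 8290 J.
Q = ΔU + W = -14700 J.
Net over both steps: W = -17600 J, Q = -9260 J, ΔU = 8290 J.

-9260 J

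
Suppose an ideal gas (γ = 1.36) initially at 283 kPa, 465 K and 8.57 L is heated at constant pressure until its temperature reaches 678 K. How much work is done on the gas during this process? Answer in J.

-1110 J

n = P₁V₁/(RT₁) = 283×8.57/(8.314×465) = 0.627 mol.
Isobaric: P stays 283 kPa; V/T = const ⇒ T₂ = 678 K, V₂ = 12.5 L.
W = PΔV = 283×(12.5−8.57) kPa·L = 1110 J.
Work done on the gas = −W_by = -1110 J.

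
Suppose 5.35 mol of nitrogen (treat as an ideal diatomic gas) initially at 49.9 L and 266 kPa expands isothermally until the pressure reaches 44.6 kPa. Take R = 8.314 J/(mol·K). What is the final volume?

298 L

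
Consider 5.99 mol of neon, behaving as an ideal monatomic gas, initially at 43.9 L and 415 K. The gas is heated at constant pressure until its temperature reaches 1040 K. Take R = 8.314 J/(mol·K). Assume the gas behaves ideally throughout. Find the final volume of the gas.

P₁ = nRT₁/V₁ = 5.99×8.314×415/43.9 = 471 kPa.
Isobaric: P stays 471 kPa; V/T = const ⇒ T₂ = 1040 K, V₂ = 110 L.

110 L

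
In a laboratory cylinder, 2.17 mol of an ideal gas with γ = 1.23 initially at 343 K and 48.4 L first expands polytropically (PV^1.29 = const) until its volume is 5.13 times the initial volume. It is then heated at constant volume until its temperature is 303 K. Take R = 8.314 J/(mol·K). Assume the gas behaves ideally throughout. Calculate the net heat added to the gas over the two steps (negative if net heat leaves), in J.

P₁ = nRT₁/V₁ = 2.17×8.314×343/48.4 = 128 kPa.
Step 1 — Polytropic n=1.29: T₂ = T₁(V₁/V₂)^(n−1) = 343×(0.195)^0.29 = 213 K; P₂ = P₁(V₁/V₂)^n = 15.5 kPa.
W = (P₁V₁−P₂V₂)/(n−1) = (128×48.4−15.5×248)/0.29 = 8060 J.
ΔU = nCvΔT = 2.17×36.1×(213−343) = -10200 J.
Q = ΔU + W = -2100 J.
State after step 1: P = 15.5 kPa, V = 248 L, T = 213 K.
Step 2 — Isochoric: V stays 248 L; P/T = const ⇒ T₂ = 303 K, P₂ = 22.0 kPa.
W = 0 (no volume change).
ΔU = nCvΔT = 2.17×36.1×(303−213) = 7020 J.
Q = ΔU = 7020 J.
Net over both steps: W = 8060 J, Q = 4920 J, ΔU = -3140 J.

4920 J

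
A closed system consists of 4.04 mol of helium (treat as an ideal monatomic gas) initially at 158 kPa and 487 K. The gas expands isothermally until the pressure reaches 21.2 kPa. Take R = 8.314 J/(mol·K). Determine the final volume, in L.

772 L

V₁ = nRT₁/P₁ = 4.04×8.314×487/158 = 104 L.
Isothermal: T stays 487 K; PV = const ⇒ V₂ = 772 L, P₂ = 21.2 kPa.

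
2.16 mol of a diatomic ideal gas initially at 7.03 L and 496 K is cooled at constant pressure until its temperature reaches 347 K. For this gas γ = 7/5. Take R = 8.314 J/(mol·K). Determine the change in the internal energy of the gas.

P₁ = nRT₁/V₁ = 2.16×8.314×496/7.03 = 1270 kPa.
Isobaric: P stays 1270 kPa; V/T = const ⇒ T₂ = 347 K, V₂ = 4.92 L.
For an ideal gas ΔU = nCvΔT with Cv = (5/2)R = 20.8 J/(mol·K).
ΔU = 2.16×20.8×(347−496) = -6690 J.

-6690 J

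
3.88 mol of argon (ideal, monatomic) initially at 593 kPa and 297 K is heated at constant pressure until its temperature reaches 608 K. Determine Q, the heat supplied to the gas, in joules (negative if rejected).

V₁ = nRT₁/P₁ = 3.88×8.314×297/593 = 16.2 L.
Isobaric: P stays 593 kPa; V/T = const ⇒ T₂ = 608 K, V₂ = 33.1 L.
W = PΔV = 593×(33.1−16.2) kPa·L = 10000 J.
ΔU = nCvΔT = 3.88×12.5×(608−297) = 15000 J.
Q = ΔU + W = nCpΔT = 25100 J.

25100 J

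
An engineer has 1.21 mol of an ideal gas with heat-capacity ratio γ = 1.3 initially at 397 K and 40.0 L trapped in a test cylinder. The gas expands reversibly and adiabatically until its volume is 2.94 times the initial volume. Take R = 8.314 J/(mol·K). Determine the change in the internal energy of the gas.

P₁ = nRT₁/V₁ = 1.21×8.314×397/40.0 = 99.8 kPa.
Adiabatic: TV^(γ−1) = const ⇒ T₂ = 397×(0.340)^0.300 = 287 K; PV^γ = const ⇒ P₂ = 24.6 kPa.
For an ideal gas ΔU = nCvΔT with Cv = R/(γ−1) = 27.7 J/(mol·K).
ΔU = 1.21×27.7×(287−397) = -3680 J.

-3680 J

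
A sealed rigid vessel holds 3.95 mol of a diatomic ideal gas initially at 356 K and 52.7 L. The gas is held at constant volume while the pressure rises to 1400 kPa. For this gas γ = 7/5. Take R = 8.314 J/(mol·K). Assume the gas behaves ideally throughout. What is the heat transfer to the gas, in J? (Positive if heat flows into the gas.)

P₁ = nRT₁/V₁ = 3.95×8.314×356/52.7 = 222 kPa.
Isochoric: V stays 52.7 L; P/T = const ⇒ T₂ = 2250 K, P₂ = 1400 kPa.
W = 0 (no volume change).
ΔU = nCvΔT = 3.95×20.8×(2250−356) = 155000 J.
Q = ΔU = 155000 J.

155000 J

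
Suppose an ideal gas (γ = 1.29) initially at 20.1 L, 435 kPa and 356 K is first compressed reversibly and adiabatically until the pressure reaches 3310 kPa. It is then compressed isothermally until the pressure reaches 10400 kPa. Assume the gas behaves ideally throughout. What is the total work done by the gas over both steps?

-33200 J

n = P₁V₁/(RT₁) = 435×20.1/(8.314×356) = 2.95 mol.
Step 1 — Adiabatic: T₂/T₁ = (P₂/P₁)^((γ−1)/γ) ⇒ T₂ = 356×(7.61)^0.225 = 562 K; V₂ = 4.17 L.
ΔU = nCvΔT = 2.95×28.7×(562−356) = 17400 J.
Q = 0 for an adiabatic process, so W = −ΔU = -17400 J.
State after step 1: P = 3310 kPa, V = 4.17 L, T = 562 K.
Step 2 — Isothermal: T stays 562 K; PV = const ⇒ V₂ = 1.33 L, P₂ = 10400 kPa.
ΔU = 0 (ideal gas, T constant).
W = nRT ln(V₂/V₁) = 2.95×8.314×562×ln(0.318) = -15800 J.
Q = ΔU + W = -15800 J.
Net over both steps: W = -33200 J, Q = -15800 J, ΔU = 17400 J.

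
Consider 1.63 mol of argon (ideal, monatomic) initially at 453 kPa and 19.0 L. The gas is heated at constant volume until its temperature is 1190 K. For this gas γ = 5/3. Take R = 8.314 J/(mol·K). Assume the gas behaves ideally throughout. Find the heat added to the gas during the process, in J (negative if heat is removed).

11300 J

T₁ = P₁V₁/(nR) = 453×19.0/(1.63×8.314) = 635 K.
Isochoric: V stays 19.0 L; P/T = const ⇒ T₂ = 1190 K, P₂ = 849 kPa.
W = 0 (no volume change).
ΔU = nCvΔT = 1.63×12.5×(1190−635) = 11300 J.
Q = ΔU = 11300 J.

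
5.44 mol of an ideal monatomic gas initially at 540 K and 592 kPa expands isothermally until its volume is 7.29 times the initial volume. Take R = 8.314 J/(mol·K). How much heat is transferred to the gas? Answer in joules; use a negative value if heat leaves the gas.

48500 J

V₁ = nRT₁/P₁ = 5.44×8.314×540/592 = 41.3 L.
Isothermal: T stays 540 K; PV = const ⇒ V₂ = 301 L, P₂ = 81.2 kPa.
ΔU = 0 (ideal gas, T constant).
W = nRT ln(V₂/V₁) = 5.44×8.314×540×ln(7.29) = 48500 J.
Q = ΔU + W = 48500 J.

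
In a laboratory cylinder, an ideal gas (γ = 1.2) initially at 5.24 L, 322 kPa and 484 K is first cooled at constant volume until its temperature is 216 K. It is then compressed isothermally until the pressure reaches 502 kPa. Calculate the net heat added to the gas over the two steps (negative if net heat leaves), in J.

n = P₁V₁/(RT₁) = 322×5.24/(8.314×484) = 0.419 mol.
Step 1 — Isochoric: V stays 5.24 L; P/T = const ⇒ T₂ = 216 K, P₂ = 144 kPa.
W = 0 (no volume change).
ΔU = nCvΔT = 0.419×41.6×(216−484) = -4670 J.
Q = ΔU = -4670 J.
State after step 1: P = 144 kPa, V = 5.24 L, T = 216 K.
Step 2 — Isothermal: T stays 216 K; PV = const ⇒ V₂ = 1.50 L, P₂ = 502 kPa.
ΔU = 0 (ideal gas, T constant).
W = nRT ln(V₂/V₁) = 0.419×8.314×216×ln(0.286) = -942 J.
Q = ΔU + W = -942 J.
Net over both steps: W = -942 J, Q = -5610 J, ΔU = -4670 J.

-5610 J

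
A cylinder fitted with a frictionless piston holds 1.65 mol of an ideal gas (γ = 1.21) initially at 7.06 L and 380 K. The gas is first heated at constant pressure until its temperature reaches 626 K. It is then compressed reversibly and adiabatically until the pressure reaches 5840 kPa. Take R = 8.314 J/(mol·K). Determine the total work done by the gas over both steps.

-14300 J

P₁ = nRT₁/V₁ = 1.65×8.314×380/7.06 = 738 kPa.
Step 1 — Isobaric: P stays 738 kPa; V/T = const ⇒ T₂ = 626 K, V₂ = 11.6 L.
W = PΔV = 738×(11.6−7.06) kPa·L = 3370 J.
ΔU = nCvΔT = 1.65×39.6×(626−380) = 16100 J.
Q = ΔU + W = nCpΔT = 19400 J.
State after step 1: P = 738 kPa, V = 11.6 L, T = 626 K.
Step 2 — Adiabatic: T₂/T₁ = (P₂/P₁)^((γ−1)/γ) ⇒ T₂ = 626×(7.91)^0.174 = 896 K; V₂ = 2.11 L.
ΔU = nCvΔT = 1.65×39.6×(896−626) = 17700 J.
Q = 0 for an adiabatic process, so W = −ΔU = -17700 J.
Net over both steps: W = -14300 J, Q = 19400 J, ΔU = 33700 J.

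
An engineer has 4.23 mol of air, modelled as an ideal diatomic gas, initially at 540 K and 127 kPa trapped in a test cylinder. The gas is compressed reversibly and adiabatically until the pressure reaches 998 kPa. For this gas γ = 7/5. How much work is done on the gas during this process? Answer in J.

V₁ = nRT₁/P₁ = 4.23×8.314×540/127 = 150 L.
Adiabatic: T₂/T₁ = (P₂/P₁)^((γ−1)/γ) ⇒ T₂ = 540×(7.86)^0.286 = 973 K; V₂ = 34.3 L.
ΔU = nCvΔT = 4.23×20.8×(973−540) = 38100 J.
Q = 0 for an adiabatic process, so W = −ΔU = -38100 J.
Work done on the gas = −W_by = 38100 J.

38100 J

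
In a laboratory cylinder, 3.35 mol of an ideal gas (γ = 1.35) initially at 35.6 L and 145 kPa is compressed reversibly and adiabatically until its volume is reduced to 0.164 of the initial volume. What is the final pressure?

1660 kPa

T₁ = P₁V₁/(nR) = 145×35.6/(3.35×8.314) = 185 K.
Adiabatic: TV^(γ−1) = const ⇒ T₂ = 185×(6.10)^0.350 = 349 K; PV^γ = const ⇒ P₂ = 1660 kPa.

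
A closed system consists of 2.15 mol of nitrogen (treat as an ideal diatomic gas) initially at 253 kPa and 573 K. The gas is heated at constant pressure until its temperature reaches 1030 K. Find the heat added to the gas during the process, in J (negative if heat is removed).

28600 J

V₁ = nRT₁/P₁ = 2.15×8.314×573/253 = 40.5 L.
Isobaric: P stays 253 kPa; V/T = const ⇒ T₂ = 1030 K, V₂ = 72.8 L.
W = PΔV = 253×(72.8−40.5) kPa·L = 8170 J.
ΔU = nCvΔT = 2.15×20.8×(1030−573) = 20400 J.
Q = ΔU + W = nCpΔT = 28600 J.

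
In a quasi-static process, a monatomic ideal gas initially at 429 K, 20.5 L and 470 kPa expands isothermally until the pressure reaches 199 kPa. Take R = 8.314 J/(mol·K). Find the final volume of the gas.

48.4 L

Isothermal: T stays 429 K; PV = const ⇒ V₂ = 48.4 L, P₂ = 199 kPa.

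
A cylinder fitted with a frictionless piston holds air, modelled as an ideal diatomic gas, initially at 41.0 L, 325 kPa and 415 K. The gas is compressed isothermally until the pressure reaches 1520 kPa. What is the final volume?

8.77 L

Isothermal: T stays 415 K; PV = const ⇒ V₂ = 8.77 L, P₂ = 1520 kPa.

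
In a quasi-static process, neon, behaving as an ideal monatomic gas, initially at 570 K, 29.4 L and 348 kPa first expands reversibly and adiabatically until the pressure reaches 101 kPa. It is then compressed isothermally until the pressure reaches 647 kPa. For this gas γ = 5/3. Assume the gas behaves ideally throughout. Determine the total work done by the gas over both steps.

-5590 J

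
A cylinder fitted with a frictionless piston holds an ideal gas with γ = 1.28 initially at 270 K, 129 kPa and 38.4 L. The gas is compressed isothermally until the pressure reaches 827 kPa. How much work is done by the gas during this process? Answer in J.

n = P₁V₁/(RT₁) = 129×38.4/(8.314×270) = 2.21 mol.
Isothermal: T stays 270 K; PV = const ⇒ V₂ = 5.99 L, P₂ = 827 kPa.
W = nRT ln(V₂/V₁) = 2.21×8.314×270×ln(0.156) = -9200 J.

-9200 J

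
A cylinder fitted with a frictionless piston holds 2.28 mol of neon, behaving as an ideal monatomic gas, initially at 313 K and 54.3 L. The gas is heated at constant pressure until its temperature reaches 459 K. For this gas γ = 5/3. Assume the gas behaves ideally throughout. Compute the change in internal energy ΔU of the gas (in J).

4150 J

P₁ = nRT₁/V₁ = 2.28×8.314×313/54.3 = 109 kPa.
Isobaric: P stays 109 kPa; V/T = const ⇒ T₂ = 459 K, V₂ = 79.6 L.
For an ideal gas ΔU = nCvΔT with Cv = (3/2)R = 12.5 J/(mol·K).
ΔU = 2.28×12.5×(459−313) = 4150 J.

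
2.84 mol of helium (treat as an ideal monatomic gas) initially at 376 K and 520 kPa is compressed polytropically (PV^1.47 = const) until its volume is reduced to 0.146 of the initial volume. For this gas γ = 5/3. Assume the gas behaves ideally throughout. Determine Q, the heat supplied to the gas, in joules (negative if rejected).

-8190 J

V₁ = nRT₁/P₁ = 2.84×8.314×376/520 = 17.1 L.
Polytropic n=1.47: T₂ = T₁(V₁/V₂)^(n−1) = 376×(6.85)^0.47 = 929 K; P₂ = P₁(V₁/V₂)^n = 8800 kPa.
W = (P₁V₁−P₂V₂)/(n−1) = (520×17.1−8800×2.49)/0.47 = -27800 J.
ΔU = nCvΔT = 2.84×12.5×(929−376) = 19600 J.
Q = ΔU + W = -8190 J.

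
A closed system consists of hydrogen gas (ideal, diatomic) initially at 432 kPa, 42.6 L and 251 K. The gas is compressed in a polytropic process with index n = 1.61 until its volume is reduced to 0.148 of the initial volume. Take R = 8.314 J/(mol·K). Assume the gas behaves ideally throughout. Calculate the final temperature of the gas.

805 K

Polytropic n=1.61: T₂ = T₁(V₁/V₂)^(n−1) = 251×(6.76)^0.61 = 805 K; P₂ = P₁(V₁/V₂)^n = 9360 kPa.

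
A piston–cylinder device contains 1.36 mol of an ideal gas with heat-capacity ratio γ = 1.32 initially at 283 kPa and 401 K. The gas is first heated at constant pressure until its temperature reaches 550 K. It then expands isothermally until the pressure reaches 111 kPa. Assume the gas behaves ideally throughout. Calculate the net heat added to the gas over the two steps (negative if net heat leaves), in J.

12800 J

V₁ = nRT₁/P₁ = 1.36×8.314×401/283 = 16.0 L.
Step 1 — Isobaric: P stays 283 kPa; V/T = const ⇒ T₂ = 550 K, V₂ = 22.0 L.
W = PΔV = 283×(22.0−16.0) kPa·L = 1680 J.
ΔU = nCvΔT = 1.36×26.0×(550−401) = 5260 J.
Q = ΔU + W = nCpΔT = 6950 J.
State after step 1: P = 283 kPa, V = 22.0 L, T = 550 K.
Step 2 — Isothermal: T stays 550 K; PV = const ⇒ V₂ = 56.0 L, P₂ = 111 kPa.
ΔU = 0 (ideal gas, T constant).
W = nRT ln(V₂/V₁) = 1.36×8.314×550×ln(2.55) = 5820 J.
Q = ΔU + W = 5820 J.
Net over both steps: W = 7510 J, Q = 12800 J, ΔU = 5260 J.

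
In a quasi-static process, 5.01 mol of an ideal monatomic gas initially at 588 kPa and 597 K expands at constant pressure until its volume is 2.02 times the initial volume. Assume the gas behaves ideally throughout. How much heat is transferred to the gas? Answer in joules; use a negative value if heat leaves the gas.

63400 J

V₁ = nRT₁/P₁ = 5.01×8.314×597/588 = 42.3 L.
Isobaric: P stays 588 kPa; V/T = const ⇒ T₂ = 1210 K, V₂ = 85.4 L.
W = PΔV = 588×(85.4−42.3) kPa·L = 25400 J.
ΔU = nCvΔT = 5.01×12.5×(1210−597) = 38000 J.
Q = ΔU + W = nCpΔT = 63400 J.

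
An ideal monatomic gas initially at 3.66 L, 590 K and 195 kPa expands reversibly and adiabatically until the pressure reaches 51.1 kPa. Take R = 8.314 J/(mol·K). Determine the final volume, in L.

8.17 L

Adiabatic: T₂/T₁ = (P₂/P₁)^((γ−1)/γ) ⇒ T₂ = 590×(0.262)^0.400 = 345 K; V₂ = 8.17 L.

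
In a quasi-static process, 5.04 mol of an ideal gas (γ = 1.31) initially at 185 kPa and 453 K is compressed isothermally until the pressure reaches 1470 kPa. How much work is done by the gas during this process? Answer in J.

V₁ = nRT₁/P₁ = 5.04×8.314×453/185 = 103 L.
Isothermal: T stays 453 K; PV = const ⇒ V₂ = 12.9 L, P₂ = 1470 kPa.
W = nRT ln(V₂/V₁) = 5.04×8.314×453×ln(0.126) = -39300 J.

-39300 J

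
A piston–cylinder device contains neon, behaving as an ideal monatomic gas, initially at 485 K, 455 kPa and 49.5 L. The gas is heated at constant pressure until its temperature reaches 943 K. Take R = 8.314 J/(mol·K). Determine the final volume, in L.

96.2 L

Isobaric: P stays 455 kPa; V/T = const ⇒ T₂ = 943 K, V₂ = 96.2 L.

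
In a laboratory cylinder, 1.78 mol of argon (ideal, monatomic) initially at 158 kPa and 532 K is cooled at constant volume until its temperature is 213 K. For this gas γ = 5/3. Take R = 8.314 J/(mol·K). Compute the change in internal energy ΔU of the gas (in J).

-7080 J

V₁ = nRT₁/P₁ = 1.78×8.314×532/158 = 49.8 L.
Isochoric: V stays 49.8 L; P/T = const ⇒ T₂ = 213 K, P₂ = 63.3 kPa.
For an ideal gas ΔU = nCvΔT with Cv = (3/2)R = 12.5 J/(mol·K).
ΔU = 1.78×12.5×(213−532) = -7080 J.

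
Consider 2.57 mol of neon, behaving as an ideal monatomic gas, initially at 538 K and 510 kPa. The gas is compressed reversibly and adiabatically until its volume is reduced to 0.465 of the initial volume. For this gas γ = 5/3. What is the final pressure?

1830 kPa

V₁ = nRT₁/P₁ = 2.57×8.314×538/510 = 22.5 L.
Adiabatic: TV^(γ−1) = const ⇒ T₂ = 538×(2.15)^0.667 = 896 K; PV^γ = const ⇒ P₂ = 1830 kPa.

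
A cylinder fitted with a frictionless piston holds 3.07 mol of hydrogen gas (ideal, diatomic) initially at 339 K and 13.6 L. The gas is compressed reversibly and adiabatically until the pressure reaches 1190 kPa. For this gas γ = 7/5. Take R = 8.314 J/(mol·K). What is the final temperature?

405 K

P₁ = nRT₁/V₁ = 3.07×8.314×339/13.6 = 636 kPa.
Adiabatic: T₂/T₁ = (P₂/P₁)^((γ−1)/γ) ⇒ T₂ = 339×(1.87)^0.286 = 405 K; V₂ = 8.70 L.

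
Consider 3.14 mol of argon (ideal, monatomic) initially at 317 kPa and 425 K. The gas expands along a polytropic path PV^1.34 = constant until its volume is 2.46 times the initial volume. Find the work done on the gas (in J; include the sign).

V₁ = nRT₁/P₁ = 3.14×8.314×425/317 = 35.0 L.
Polytropic n=1.34: T₂ = T₁(V₁/V₂)^(n−1) = 425×(0.407)^0.34 = 313 K; P₂ = P₁(V₁/V₂)^n = 94.9 kPa.
W = (P₁V₁−P₂V₂)/(n−1) = (317×35.0−94.9×86.1)/0.34 = 8600 J.
Work done on the gas = −W_by = -8600 J.

-8600 J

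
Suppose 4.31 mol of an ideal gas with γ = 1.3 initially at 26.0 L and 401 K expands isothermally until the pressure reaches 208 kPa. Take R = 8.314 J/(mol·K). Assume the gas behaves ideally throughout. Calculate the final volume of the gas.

69.1 L

P₁ = nRT₁/V₁ = 4.31×8.314×401/26.0 = 553 kPa.
Isothermal: T stays 401 K; PV = const ⇒ V₂ = 69.1 L, P₂ = 208 kPa.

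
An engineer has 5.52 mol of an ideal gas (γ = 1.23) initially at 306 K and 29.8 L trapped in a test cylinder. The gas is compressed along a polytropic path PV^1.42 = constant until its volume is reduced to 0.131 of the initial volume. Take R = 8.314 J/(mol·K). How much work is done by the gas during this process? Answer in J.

-45100 J

P₁ = nRT₁/V₁ = 5.52×8.314×306/29.8 = 471 kPa.
Polytropic n=1.42: T₂ = T₁(V₁/V₂)^(n−1) = 306×(7.63)^0.42 = 719 K; P₂ = P₁(V₁/V₂)^n = 8450 kPa.
W = (P₁V₁−P₂V₂)/(n−1) = (471×29.8−8450×3.90)/0.42 = -45100 J.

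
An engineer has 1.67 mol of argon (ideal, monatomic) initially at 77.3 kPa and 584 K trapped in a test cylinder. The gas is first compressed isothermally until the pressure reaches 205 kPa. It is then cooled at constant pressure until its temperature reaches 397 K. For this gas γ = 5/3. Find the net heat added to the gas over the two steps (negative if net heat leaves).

V₁ = nRT₁/P₁ = 1.67×8.314×584/77.3 = 105 L.
Step 1 — Isothermal: T stays 584 K; PV = const ⇒ V₂ = 39.6 L, P₂ = 205 kPa.
ΔU = 0 (ideal gas, T constant).
W = nRT ln(V₂/V₁) = 1.67×8.314×584×ln(0.377) = -7910 J.
Q = ΔU + W = -7910 J.
State after step 1: P = 205 kPa, V = 39.6 L, T = 584 K.
Step 2 — Isobaric: P stays 205 kPa; V/T = const ⇒ T₂ = 397 K, V₂ = 26.9 L.
W = PΔV = 205×(26.9−39.6) kPa·L = -2600 J.
ΔU = nCvΔT = 1.67×12.5×(397−584) = -3890 J.
Q = ΔU + W = nCpΔT = -6490 J.
Net over both steps: W = -10500 J, Q = -14400 J, ΔU = -3890 J.

-14400 J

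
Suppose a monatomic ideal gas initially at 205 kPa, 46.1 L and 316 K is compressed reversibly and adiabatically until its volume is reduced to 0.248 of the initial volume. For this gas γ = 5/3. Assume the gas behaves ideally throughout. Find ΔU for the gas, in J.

21700 J

n = P₁V₁/(RT₁) = 205×46.1/(8.314×316) = 3.60 mol.
Adiabatic: TV^(γ−1) = const ⇒ T₂ = 316×(4.03)^0.667 = 801 K; PV^γ = const ⇒ P₂ = 2090 kPa.
For an ideal gas ΔU = nCvΔT with Cv = (3/2)R = 12.5 J/(mol·K).
ΔU = 3.60×12.5×(801−316) = 21700 J.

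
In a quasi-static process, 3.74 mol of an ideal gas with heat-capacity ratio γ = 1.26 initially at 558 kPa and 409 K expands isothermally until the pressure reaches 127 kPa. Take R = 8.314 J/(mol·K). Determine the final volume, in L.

100 L

V₁ = nRT₁/P₁ = 3.74×8.314×409/558 = 22.8 L.
Isothermal: T stays 409 K; PV = const ⇒ V₂ = 100 L, P₂ = 127 kPa.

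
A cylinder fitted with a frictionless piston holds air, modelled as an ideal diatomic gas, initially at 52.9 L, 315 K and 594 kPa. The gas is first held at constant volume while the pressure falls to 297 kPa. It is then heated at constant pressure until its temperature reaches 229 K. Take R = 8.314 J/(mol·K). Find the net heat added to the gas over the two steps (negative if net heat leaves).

-14300 J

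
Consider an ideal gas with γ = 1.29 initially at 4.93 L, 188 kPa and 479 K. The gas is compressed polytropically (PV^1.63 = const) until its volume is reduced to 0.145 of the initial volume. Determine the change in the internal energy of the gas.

n = P₁V₁/(RT₁) = 188×4.93/(8.314×479) = 0.233 mol.
Polytropic n=1.63: T₂ = T₁(V₁/V₂)^(n−1) = 479×(6.90)^0.63 = 1620 K; P₂ = P₁(V₁/V₂)^n = 4380 kPa.
For an ideal gas ΔU = nCvΔT with Cv = R/(γ−1) = 28.7 J/(mol·K).
ΔU = 0.233×28.7×(1620−479) = 7590 J.

7590 J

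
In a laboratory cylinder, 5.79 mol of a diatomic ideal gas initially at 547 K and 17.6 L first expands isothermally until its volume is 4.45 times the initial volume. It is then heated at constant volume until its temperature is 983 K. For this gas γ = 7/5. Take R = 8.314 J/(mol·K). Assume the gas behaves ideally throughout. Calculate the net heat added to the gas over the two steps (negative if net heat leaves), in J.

P₁ = nRT₁/V₁ = 5.79×8.314×547/17.6 = 1500 kPa.
Step 1 — Isothermal: T stays 547 K; PV = const ⇒ V₂ = 78.3 L, P₂ = 336 kPa.
ΔU = 0 (ideal gas, T constant).
W = nRT ln(V₂/V₁) = 5.79×8.314×547×ln(4.45) = 39300 J.
Q = ΔU + W = 39300 J.
State after step 1: P = 336 kPa, V = 78.3 L, T = 547 K.
Step 2 — Isochoric: V stays 78.3 L; P/T = const ⇒ T₂ = 983 K, P₂ = 604 kPa.
W = 0 (no volume change).
ΔU = nCvΔT = 5.79×20.8×(983−547) = 52500 J.
Q = ΔU = 52500 J.
Net over both steps: W = 39300 J, Q = 91800 J, ΔU = 52500 J.

91800 J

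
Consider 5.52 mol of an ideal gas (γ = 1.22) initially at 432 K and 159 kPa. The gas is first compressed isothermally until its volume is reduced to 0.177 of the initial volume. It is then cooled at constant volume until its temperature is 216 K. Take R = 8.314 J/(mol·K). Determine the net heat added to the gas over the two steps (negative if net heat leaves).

V₁ = nRT₁/P₁ = 5.52×8.314×432/159 = 125 L.
Step 1 — Isothermal: T stays 432 K; PV = const ⇒ V₂ = 22.1 L, P₂ = 898 kPa.
ΔU = 0 (ideal gas, T constant).
W = nRT ln(V₂/V₁) = 5.52×8.314×432×ln(0.177) = -34300 J.
Q = ΔU + W = -34300 J.
State after step 1: P = 898 kPa, V = 22.1 L, T = 432 K.
Step 2 — Isochoric: V stays 22.1 L; P/T = const ⇒ T₂ = 216 K, P₂ = 449 kPa.
W = 0 (no volume change).
ΔU = nCvΔT = 5.52×37.8×(216−432) = -45100 J.
Q = ΔU = -45100 J.
Net over both steps: W = -34300 J, Q = -79400 J, ΔU = -45100 J.

-79400 J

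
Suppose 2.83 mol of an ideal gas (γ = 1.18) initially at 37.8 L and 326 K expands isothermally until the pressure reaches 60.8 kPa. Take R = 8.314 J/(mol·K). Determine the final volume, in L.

P₁ = nRT₁/V₁ = 2.83×8.314×326/37.8 = 203 kPa.
Isothermal: T stays 326 K; PV = const ⇒ V₂ = 126 L, P₂ = 60.8 kPa.

126 L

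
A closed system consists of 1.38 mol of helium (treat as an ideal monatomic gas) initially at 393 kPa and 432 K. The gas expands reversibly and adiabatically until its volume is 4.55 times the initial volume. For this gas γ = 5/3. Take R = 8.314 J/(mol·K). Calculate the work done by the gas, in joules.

4730 J

V₁ = nRT₁/P₁ = 1.38×8.314×432/393 = 12.6 L.
Adiabatic: TV^(γ−1) = const ⇒ T₂ = 432×(0.220)^0.667 = 157 K; PV^γ = const ⇒ P₂ = 31.5 kPa.
ΔU = nCvΔT = 1.38×12.5×(157−432) = -4730 J.
Q = 0 for an adiabatic process, so W = −ΔU = 4730 J.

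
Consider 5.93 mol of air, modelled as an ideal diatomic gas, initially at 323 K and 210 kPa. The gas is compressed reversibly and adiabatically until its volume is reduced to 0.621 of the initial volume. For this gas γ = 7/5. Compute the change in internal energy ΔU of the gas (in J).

V₁ = nRT₁/P₁ = 5.93×8.314×323/210 = 75.8 L.
Adiabatic: TV^(γ−1) = const ⇒ T₂ = 323×(1.61)^0.400 = 391 K; PV^γ = const ⇒ P₂ = 409 kPa.
For an ideal gas ΔU = nCvΔT with Cv = (5/2)R = 20.8 J/(mol·K).
ΔU = 5.93×20.8×(391−323) = 8360 J.

8360 J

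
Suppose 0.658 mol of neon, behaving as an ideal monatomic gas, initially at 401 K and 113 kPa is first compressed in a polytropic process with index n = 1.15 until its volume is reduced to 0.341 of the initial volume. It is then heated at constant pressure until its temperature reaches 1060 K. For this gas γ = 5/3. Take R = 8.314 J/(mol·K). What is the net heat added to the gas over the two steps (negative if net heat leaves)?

6070 J

V₁ = nRT₁/P₁ = 0.658×8.314×401/113 = 19.4 L.
Step 1 — Polytropic n=1.15: T₂ = T₁(V₁/V₂)^(n−1) = 401×(2.93)^0.15 = 471 K; P₂ = P₁(V₁/V₂)^n = 389 kPa.
W = (P₁V₁−P₂V₂)/(n−1) = (113×19.4−389×6.62)/0.15 = -2560 J.
ΔU = nCvΔT = 0.658×12.5×(471−401) = 576 J.
Q = ΔU + W = -1980 J.
State after step 1: P = 389 kPa, V = 6.62 L, T = 471 K.
Step 2 — Isobaric: P stays 389 kPa; V/T = const ⇒ T₂ = 1060 K, V₂ = 14.9 L.
W = PΔV = 389×(14.9−6.62) kPa·L = 3220 J.
ΔU = nCvΔT = 0.658×12.5×(1060−471) = 4830 J.
Q = ΔU + W = nCpΔT = 8050 J.
Net over both steps: W = 660 J, Q = 6070 J, ΔU = 5410 J.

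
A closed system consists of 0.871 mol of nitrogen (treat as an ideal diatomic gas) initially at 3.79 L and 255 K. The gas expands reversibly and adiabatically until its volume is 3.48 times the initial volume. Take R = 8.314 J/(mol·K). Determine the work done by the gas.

1810 J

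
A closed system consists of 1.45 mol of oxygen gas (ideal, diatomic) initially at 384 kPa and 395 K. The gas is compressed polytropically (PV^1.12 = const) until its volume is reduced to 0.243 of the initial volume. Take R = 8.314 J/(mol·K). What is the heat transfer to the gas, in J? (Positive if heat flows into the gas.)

V₁ = nRT₁/P₁ = 1.45×8.314×395/384 = 12.4 L.
Polytropic n=1.12: T₂ = T₁(V₁/V₂)^(n−1) = 395×(4.12)^0.12 = 468 K; P₂ = P₁(V₁/V₂)^n = 1870 kPa.
W = (P₁V₁−P₂V₂)/(n−1) = (384×12.4−1870×3.01)/0.12 = -7340 J.
ΔU = nCvΔT = 1.45×20.8×(468−395) = 2200 J.
Q = ΔU + W = -5140 J.

-5140 J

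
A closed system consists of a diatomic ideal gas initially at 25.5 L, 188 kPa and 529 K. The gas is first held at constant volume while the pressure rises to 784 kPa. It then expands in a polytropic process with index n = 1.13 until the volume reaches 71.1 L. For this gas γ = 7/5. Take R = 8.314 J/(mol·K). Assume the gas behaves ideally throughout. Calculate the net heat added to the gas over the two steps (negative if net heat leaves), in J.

50900 J

n = P₁V₁/(RT₁) = 188×25.5/(8.314×529) = 1.09 mol.
Step 1 — Isochoric: V stays 25.5 L; P/T = const ⇒ T₂ = 2210 K, P₂ = 784 kPa.
W = 0 (no volume change).
ΔU = nCvΔT = 1.09×20.8×(2210−529) = 38000 J.
Q = ΔU = 38000 J.
State after step 1: P = 784 kPa, V = 25.5 L, T = 2210 K.
Step 2 — Polytropic n=1.13: T₂ = T₁(V₁/V₂)^(n−1) = 2210×(0.359)^0.13 = 1930 K; P₂ = P₁(V₁/V₂)^n = 246 kPa.
W = (P₁V₁−P₂V₂)/(n−1) = (784×25.5−246×71.1)/0.13 = 19200 J.
ΔU = nCvΔT = 1.09×20.8×(1930−2210) = -6240 J.
Q = ΔU + W = 13000 J.
Net over both steps: W = 19200 J, Q = 50900 J, ΔU = 31800 J.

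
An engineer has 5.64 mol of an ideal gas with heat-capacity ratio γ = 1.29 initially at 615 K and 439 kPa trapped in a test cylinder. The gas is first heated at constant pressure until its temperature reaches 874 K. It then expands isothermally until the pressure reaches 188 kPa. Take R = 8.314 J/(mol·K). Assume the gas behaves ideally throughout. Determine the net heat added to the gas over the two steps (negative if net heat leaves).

88800 J

V₁ = nRT₁/P₁ = 5.64×8.314×615/439 = 65.7 L.
Step 1 — Isobaric: P stays 439 kPa; V/T = const ⇒ T₂ = 874 K, V₂ = 93.4 L.
W = PΔV = 439×(93.4−65.7) kPa·L = 12100 J.
ΔU = nCvΔT = 5.64×28.7×(874−615) = 41900 J.
Q = ΔU + W = nCpΔT = 54000 J.
State after step 1: P = 439 kPa, V = 93.4 L, T = 874 K.
Step 2 — Isothermal: T stays 874 K; PV = const ⇒ V₂ = 218 L, P₂ = 188 kPa.
ΔU = 0 (ideal gas, T constant).
W = nRT ln(V₂/V₁) = 5.64×8.314×874×ln(2.34) = 34800 J.
Q = ΔU + W = 34800 J.
Net over both steps: W = 46900 J, Q = 88800 J, ΔU = 41900 J.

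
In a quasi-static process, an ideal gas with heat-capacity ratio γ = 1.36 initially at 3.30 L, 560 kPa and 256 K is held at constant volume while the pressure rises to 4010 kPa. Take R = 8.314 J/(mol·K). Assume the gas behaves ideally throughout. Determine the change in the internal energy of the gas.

31600 J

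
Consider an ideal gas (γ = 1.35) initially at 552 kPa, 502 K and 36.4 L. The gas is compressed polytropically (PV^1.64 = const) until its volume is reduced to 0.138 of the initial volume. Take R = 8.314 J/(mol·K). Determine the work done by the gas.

-80100 J

n = P₁V₁/(RT₁) = 552×36.4/(8.314×502) = 4.81 mol.
Polytropic n=1.64: T₂ = T₁(V₁/V₂)^(n−1) = 502×(7.25)^0.64 = 1780 K; P₂ = P₁(V₁/V₂)^n = 14200 kPa.
W = (P₁V₁−P₂V₂)/(n−1) = (552×36.4−14200×5.02)/0.64 = -80100 J.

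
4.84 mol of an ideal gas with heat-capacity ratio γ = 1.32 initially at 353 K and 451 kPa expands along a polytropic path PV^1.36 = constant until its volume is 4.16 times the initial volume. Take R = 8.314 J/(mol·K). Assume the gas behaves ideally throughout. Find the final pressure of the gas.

V₁ = nRT₁/P₁ = 4.84×8.314×353/451 = 31.5 L.
Polytropic n=1.36: T₂ = T₁(V₁/V₂)^(n−1) = 353×(0.240)^0.36 = 211 K; P₂ = P₁(V₁/V₂)^n = 64.9 kPa.

64.9 kPa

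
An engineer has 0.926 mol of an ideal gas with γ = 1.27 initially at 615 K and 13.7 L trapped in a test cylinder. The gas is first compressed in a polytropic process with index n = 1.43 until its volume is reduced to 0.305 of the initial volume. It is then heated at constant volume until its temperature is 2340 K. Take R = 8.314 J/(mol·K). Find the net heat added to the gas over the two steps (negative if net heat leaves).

41800 J

P₁ = nRT₁/V₁ = 0.926×8.314×615/13.7 = 346 kPa.
Step 1 — Polytropic n=1.43: T₂ = T₁(V₁/V₂)^(n−1) = 615×(3.28)^0.43 = 1020 K; P₂ = P₁(V₁/V₂)^n = 1890 kPa.
W = (P₁V₁−P₂V₂)/(n−1) = (346×13.7−1890×4.18)/0.43 = -7340 J.
ΔU = nCvΔT = 0.926×30.8×(1020−615) = 11700 J.
Q = ΔU + W = 4350 J.
State after step 1: P = 1890 kPa, V = 4.18 L, T = 1020 K.
Step 2 — Isochoric: V stays 4.18 L; P/T = const ⇒ T₂ = 2340 K, P₂ = 4310 kPa.
W = 0 (no volume change).
ΔU = nCvΔT = 0.926×30.8×(2340−1020) = 37500 J.
Q = ΔU = 37500 J.
Net over both steps: W = -7340 J, Q = 41800 J, ΔU = 49200 J.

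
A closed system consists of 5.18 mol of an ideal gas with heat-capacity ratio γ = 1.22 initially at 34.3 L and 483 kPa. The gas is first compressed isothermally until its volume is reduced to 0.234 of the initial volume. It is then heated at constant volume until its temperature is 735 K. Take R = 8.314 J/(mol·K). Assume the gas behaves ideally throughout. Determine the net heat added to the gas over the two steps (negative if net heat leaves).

44500 J

T₁ = P₁V₁/(nR) = 483×34.3/(5.18×8.314) = 385 K.
Step 1 — Isothermal: T stays 385 K; PV = const ⇒ V₂ = 8.03 L, P₂ = 2060 kPa.
ΔU = 0 (ideal gas, T constant).
W = nRT ln(V₂/V₁) = 5.18×8.314×385×ln(0.234) = -24100 J.
Q = ΔU + W = -24100 J.
State after step 1: P = 2060 kPa, V = 8.03 L, T = 385 K.
Step 2 — Isochoric: V stays 8.03 L; P/T = const ⇒ T₂ = 735 K, P₂ = 3940 kPa.
W = 0 (no volume change).
ΔU = nCvΔT = 5.18×37.8×(735−385) = 68600 J.
Q = ΔU = 68600 J.
Net over both steps: W = -24100 J, Q = 44500 J, ΔU = 68600 J.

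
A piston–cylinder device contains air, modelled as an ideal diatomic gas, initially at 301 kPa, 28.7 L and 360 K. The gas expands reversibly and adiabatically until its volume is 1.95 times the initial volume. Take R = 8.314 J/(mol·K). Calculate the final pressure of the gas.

118 kPa

Adiabatic: TV^(γ−1) = const ⇒ T₂ = 360×(0.513)^0.400 = 276 K; PV^γ = const ⇒ P₂ = 118 kPa.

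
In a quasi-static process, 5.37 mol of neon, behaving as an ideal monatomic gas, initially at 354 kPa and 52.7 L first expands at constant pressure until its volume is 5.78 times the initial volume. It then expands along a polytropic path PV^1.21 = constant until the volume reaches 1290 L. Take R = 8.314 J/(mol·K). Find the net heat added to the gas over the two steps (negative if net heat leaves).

315000 J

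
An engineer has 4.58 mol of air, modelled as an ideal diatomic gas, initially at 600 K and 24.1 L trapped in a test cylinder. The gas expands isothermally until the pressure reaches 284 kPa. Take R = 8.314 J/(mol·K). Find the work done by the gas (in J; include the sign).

27500 J

P₁ = nRT₁/V₁ = 4.58×8.314×600/24.1 = 948 kPa.
Isothermal: T stays 600 K; PV = const ⇒ V₂ = 80.4 L, P₂ = 284 kPa.
W = nRT ln(V₂/V₁) = 4.58×8.314×600×ln(3.34) = 27500 J.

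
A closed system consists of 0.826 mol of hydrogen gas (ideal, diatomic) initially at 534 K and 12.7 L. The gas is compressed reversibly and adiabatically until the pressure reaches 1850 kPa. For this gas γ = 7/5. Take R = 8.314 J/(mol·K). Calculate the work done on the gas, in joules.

6420 J

P₁ = nRT₁/V₁ = 0.826×8.314×534/12.7 = 289 kPa.
Adiabatic: T₂/T₁ = (P₂/P₁)^((γ−1)/γ) ⇒ T₂ = 534×(6.41)^0.286 = 908 K; V₂ = 3.37 L.
ΔU = nCvΔT = 0.826×20.8×(908−534) = 6420 J.
Q = 0 for an adiabatic process, so W = −ΔU = -6420 J.
Work done on the gas = −W_by = 6420 J.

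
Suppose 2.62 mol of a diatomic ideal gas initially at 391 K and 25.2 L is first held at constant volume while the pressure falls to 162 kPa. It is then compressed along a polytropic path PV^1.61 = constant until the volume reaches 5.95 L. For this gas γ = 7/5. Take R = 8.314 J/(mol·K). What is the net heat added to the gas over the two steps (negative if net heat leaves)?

P₁ = nRT₁/V₁ = 2.62×8.314×391/25.2 = 338 kPa.
Step 1 — Isochoric: V stays 25.2 L; P/T = const ⇒ T₂ = 187 K, P₂ = 162 kPa.
W = 0 (no volume change).
ΔU = nCvΔT = 2.62×20.8×(187−391) = -11100 J.
Q = ΔU = -11100 J.
State after step 1: P = 162 kPa, V = 25.2 L, T = 187 K.
Step 2 — Polytropic n=1.61: T₂ = T₁(V₁/V₂)^(n−1) = 187×(4.24)^0.61 = 452 K; P₂ = P₁(V₁/V₂)^n = 1650 kPa.
W = (P₁V₁−P₂V₂)/(n−1) = (162×25.2−1650×5.95)/0.61 = -9450 J.
ΔU = nCvΔT = 2.62×20.8×(452−187) = 14400 J.
Q = ΔU + W = 4960 J.
Net over both steps: W = -9450 J, Q = -6130 J, ΔU = 3330 J.

-6130 J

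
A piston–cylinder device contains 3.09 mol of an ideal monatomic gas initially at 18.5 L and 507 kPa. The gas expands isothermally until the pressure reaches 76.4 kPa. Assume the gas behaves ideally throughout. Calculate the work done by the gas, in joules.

17800 J

T₁ = P₁V₁/(nR) = 507×18.5/(3.09×8.314) = 365 K.
Isothermal: T stays 365 K; PV = const ⇒ V₂ = 123 L, P₂ = 76.4 kPa.
W = nRT ln(V₂/V₁) = 3.09×8.314×365×ln(6.64) = 17800 J.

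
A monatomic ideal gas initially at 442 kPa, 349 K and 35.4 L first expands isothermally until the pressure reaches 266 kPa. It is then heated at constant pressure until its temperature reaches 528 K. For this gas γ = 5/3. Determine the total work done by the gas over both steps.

16000 J

n = P₁V₁/(RT₁) = 442×35.4/(8.314×349) = 5.39 mol.
Step 1 — Isothermal: T stays 349 K; PV = const ⇒ V₂ = 58.8 L, P₂ = 266 kPa.
ΔU = 0 (ideal gas, T constant).
W = nRT ln(V₂/V₁) = 5.39×8.314×349×ln(1.66) = 7950 J.
Q = ΔU + W = 7950 J.
State after step 1: P = 266 kPa, V = 58.8 L, T = 349 K.
Step 2 — Isobaric: P stays 266 kPa; V/T = const ⇒ T₂ = 528 K, V₂ = 89.0 L.
W = PΔV = 266×(89.0−58.8) kPa·L = 8030 J.
ΔU = nCvΔT = 5.39×12.5×(528−349) = 12000 J.
Q = ΔU + W = nCpΔT = 20100 J.
Net over both steps: W = 16000 J, Q = 28000 J, ΔU = 12000 J.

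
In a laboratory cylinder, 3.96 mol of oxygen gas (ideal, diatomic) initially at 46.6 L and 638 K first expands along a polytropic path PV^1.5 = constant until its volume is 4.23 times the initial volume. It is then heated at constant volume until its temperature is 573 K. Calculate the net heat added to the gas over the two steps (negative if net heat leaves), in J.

16200 J

P₁ = nRT₁/V₁ = 3.96×8.314×638/46.6 = 451 kPa.
Step 1 — Polytropic n=1.5: T₂ = T₁(V₁/V₂)^(n−1) = 638×(0.236)^0.50 = 310 K; P₂ = P₁(V₁/V₂)^n = 51.8 kPa.
W = (P₁V₁−P₂V₂)/(n−1) = (451×46.6−51.8×197)/0.50 = 21600 J.
ΔU = nCvΔT = 3.96×20.8×(310−638) = -27000 J.
Q = ΔU + W = -5400 J.
State after step 1: P = 51.8 kPa, V = 197 L, T = 310 K.
Step 2 — Isochoric: V stays 197 L; P/T = const ⇒ T₂ = 573 K, P₂ = 95.7 kPa.
W = 0 (no volume change).
ΔU = nCvΔT = 3.96×20.8×(573−310) = 21600 J.
Q = ΔU = 21600 J.
Net over both steps: W = 21600 J, Q = 16200 J, ΔU = -5350 J.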